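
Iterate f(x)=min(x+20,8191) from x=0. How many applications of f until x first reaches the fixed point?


Step 1: x=0, cap=8191, increment=20
Step 2: x grows by 20 each step until capped at 8191; fixed point is x=8191
Step 3: iterations = ceil(8191/20) = 410

410


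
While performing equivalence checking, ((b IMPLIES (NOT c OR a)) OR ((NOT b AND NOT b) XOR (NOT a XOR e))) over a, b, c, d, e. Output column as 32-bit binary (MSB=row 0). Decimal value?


Formula: ((b IMPLIES (NOT c OR a)) OR ((NOT b AND NOT b) XOR (NOT a XOR e))) over a, b, c, d, e (32 rows)
Evaluate each row (bits = a,b,c,d,e, MSB first):
  row 0 [00000]: ((0 IMPLIES (NOT 0 OR 0)) OR ((NOT 0 AND NOT 0) XOR (NOT 0 XOR 0))) -> 1
  row 1 [00001]: ((0 IMPLIES (NOT 0 OR 0)) OR ((NOT 0 AND NOT 0) XOR (NOT 0 XOR 1))) -> 1
  row 2 [00010]: ((0 IMPLIES (NOT 0 OR 0)) OR ((NOT 0 AND NOT 0) XOR (NOT 0 XOR 0))) -> 1
  row 3 [00011]: ((0 IMPLIES (NOT 0 OR 0)) OR ((NOT 0 AND NOT 0) XOR (NOT 0 XOR 1))) -> 1
  row 4 [00100]: ((0 IMPLIES (NOT 1 OR 0)) OR ((NOT 0 AND NOT 0) XOR (NOT 0 XOR 0))) -> 1
  row 5 [00101]: ((0 IMPLIES (NOT 1 OR 0)) OR ((NOT 0 AND NOT 0) XOR (NOT 0 XOR 1))) -> 1
  row 6 [00110]: ((0 IMPLIES (NOT 1 OR 0)) OR ((NOT 0 AND NOT 0) XOR (NOT 0 XOR 0))) -> 1
  row 7 [00111]: ((0 IMPLIES (NOT 1 OR 0)) OR ((NOT 0 AND NOT 0) XOR (NOT 0 XOR 1))) -> 1
  row 8 [01000]: ((1 IMPLIES (NOT 0 OR 0)) OR ((NOT 1 AND NOT 1) XOR (NOT 0 XOR 0))) -> 1
  row 9 [01001]: ((1 IMPLIES (NOT 0 OR 0)) OR ((NOT 1 AND NOT 1) XOR (NOT 0 XOR 1))) -> 1
  row 10 [01010]: ((1 IMPLIES (NOT 0 OR 0)) OR ((NOT 1 AND NOT 1) XOR (NOT 0 XOR 0))) -> 1
  row 11 [01011]: ((1 IMPLIES (NOT 0 OR 0)) OR ((NOT 1 AND NOT 1) XOR (NOT 0 XOR 1))) -> 1
  row 12 [01100]: ((1 IMPLIES (NOT 1 OR 0)) OR ((NOT 1 AND NOT 1) XOR (NOT 0 XOR 0))) -> 1
  row 13 [01101]: ((1 IMPLIES (NOT 1 OR 0)) OR ((NOT 1 AND NOT 1) XOR (NOT 0 XOR 1))) -> 0
  row 14 [01110]: ((1 IMPLIES (NOT 1 OR 0)) OR ((NOT 1 AND NOT 1) XOR (NOT 0 XOR 0))) -> 1
  row 15 [01111]: ((1 IMPLIES (NOT 1 OR 0)) OR ((NOT 1 AND NOT 1) XOR (NOT 0 XOR 1))) -> 0
  row 16 [10000]: ((0 IMPLIES (NOT 0 OR 1)) OR ((NOT 0 AND NOT 0) XOR (NOT 1 XOR 0))) -> 1
  row 17 [10001]: ((0 IMPLIES (NOT 0 OR 1)) OR ((NOT 0 AND NOT 0) XOR (NOT 1 XOR 1))) -> 1
  row 18 [10010]: ((0 IMPLIES (NOT 0 OR 1)) OR ((NOT 0 AND NOT 0) XOR (NOT 1 XOR 0))) -> 1
  row 19 [10011]: ((0 IMPLIES (NOT 0 OR 1)) OR ((NOT 0 AND NOT 0) XOR (NOT 1 XOR 1))) -> 1
  row 20 [10100]: ((0 IMPLIES (NOT 1 OR 1)) OR ((NOT 0 AND NOT 0) XOR (NOT 1 XOR 0))) -> 1
  row 21 [10101]: ((0 IMPLIES (NOT 1 OR 1)) OR ((NOT 0 AND NOT 0) XOR (NOT 1 XOR 1))) -> 1
  row 22 [10110]: ((0 IMPLIES (NOT 1 OR 1)) OR ((NOT 0 AND NOT 0) XOR (NOT 1 XOR 0))) -> 1
  row 23 [10111]: ((0 IMPLIES (NOT 1 OR 1)) OR ((NOT 0 AND NOT 0) XOR (NOT 1 XOR 1))) -> 1
  row 24 [11000]: ((1 IMPLIES (NOT 0 OR 1)) OR ((NOT 1 AND NOT 1) XOR (NOT 1 XOR 0))) -> 1
  row 25 [11001]: ((1 IMPLIES (NOT 0 OR 1)) OR ((NOT 1 AND NOT 1) XOR (NOT 1 XOR 1))) -> 1
  row 26 [11010]: ((1 IMPLIES (NOT 0 OR 1)) OR ((NOT 1 AND NOT 1) XOR (NOT 1 XOR 0))) -> 1
  row 27 [11011]: ((1 IMPLIES (NOT 0 OR 1)) OR ((NOT 1 AND NOT 1) XOR (NOT 1 XOR 1))) -> 1
  row 28 [11100]: ((1 IMPLIES (NOT 1 OR 1)) OR ((NOT 1 AND NOT 1) XOR (NOT 1 XOR 0))) -> 1
  row 29 [11101]: ((1 IMPLIES (NOT 1 OR 1)) OR ((NOT 1 AND NOT 1) XOR (NOT 1 XOR 1))) -> 1
  row 30 [11110]: ((1 IMPLIES (NOT 1 OR 1)) OR ((NOT 1 AND NOT 1) XOR (NOT 1 XOR 0))) -> 1
  row 31 [11111]: ((1 IMPLIES (NOT 1 OR 1)) OR ((NOT 1 AND NOT 1) XOR (NOT 1 XOR 1))) -> 1
Full result column, 4 rows per line (a,b,c fixed per line; d,e runs 00..11 left to right):
  rows 0-3 [a,b,c=000]: 1111  = hex F
  rows 4-7 [a,b,c=001]: 1111  = hex F
  rows 8-11 [a,b,c=010]: 1111  = hex F
  rows 12-15 [a,b,c=011]: 1010  = hex A
  rows 16-19 [a,b,c=100]: 1111  = hex F
  rows 20-23 [a,b,c=101]: 1111  = hex F
  rows 24-27 [a,b,c=110]: 1111  = hex F
  rows 28-31 [a,b,c=111]: 1111  = hex F
Output column (row 0 .. row 31) = 11111111111110101111111111111111
Output column grouped in 4s = 1111 1111 1111 1010 1111 1111 1111 1111 = 0xFFFAFFFF
Convert to decimal digit by digit (value = value*16 + digit):
  F -> 15
  15*16 + 15 (F) = 255
  255*16 + 15 (F) = 4095
  4095*16 + 10 (A) = 65530
  65530*16 + 15 (F) = 1048495
  1048495*16 + 15 (F) = 16775935
  16775935*16 + 15 (F) = 268414975
  268414975*16 + 15 (F) = 4294639615
Decimal = 4294639615

4294639615


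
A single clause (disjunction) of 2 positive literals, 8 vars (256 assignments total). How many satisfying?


Step 1: Total=2^8=256
Step 2: Unsat when all 2 false: 2^6=64
Step 3: Sat=256-64=192

192


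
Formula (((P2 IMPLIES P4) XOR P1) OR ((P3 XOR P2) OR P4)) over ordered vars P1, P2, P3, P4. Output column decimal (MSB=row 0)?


Formula: (((P2 IMPLIES P4) XOR P1) OR ((P3 XOR P2) OR P4)) over P1, P2, P3, P4 (16 rows)
Evaluate each row (bits = P1,P2,P3,P4, MSB first):
  row 0 [0000]: (((0 IMPLIES 0) XOR 0) OR ((0 XOR 0) OR 0)) -> 1
  row 1 [0001]: (((0 IMPLIES 1) XOR 0) OR ((0 XOR 0) OR 1)) -> 1
  row 2 [0010]: (((0 IMPLIES 0) XOR 0) OR ((1 XOR 0) OR 0)) -> 1
  row 3 [0011]: (((0 IMPLIES 1) XOR 0) OR ((1 XOR 0) OR 1)) -> 1
  row 4 [0100]: (((1 IMPLIES 0) XOR 0) OR ((0 XOR 1) OR 0)) -> 1
  row 5 [0101]: (((1 IMPLIES 1) XOR 0) OR ((0 XOR 1) OR 1)) -> 1
  row 6 [0110]: (((1 IMPLIES 0) XOR 0) OR ((1 XOR 1) OR 0)) -> 0
  row 7 [0111]: (((1 IMPLIES 1) XOR 0) OR ((1 XOR 1) OR 1)) -> 1
  row 8 [1000]: (((0 IMPLIES 0) XOR 1) OR ((0 XOR 0) OR 0)) -> 0
  row 9 [1001]: (((0 IMPLIES 1) XOR 1) OR ((0 XOR 0) OR 1)) -> 1
  row 10 [1010]: (((0 IMPLIES 0) XOR 1) OR ((1 XOR 0) OR 0)) -> 1
  row 11 [1011]: (((0 IMPLIES 1) XOR 1) OR ((1 XOR 0) OR 1)) -> 1
  row 12 [1100]: (((1 IMPLIES 0) XOR 1) OR ((0 XOR 1) OR 0)) -> 1
  row 13 [1101]: (((1 IMPLIES 1) XOR 1) OR ((0 XOR 1) OR 1)) -> 1
  row 14 [1110]: (((1 IMPLIES 0) XOR 1) OR ((1 XOR 1) OR 0)) -> 1
  row 15 [1111]: (((1 IMPLIES 1) XOR 1) OR ((1 XOR 1) OR 1)) -> 1
Full result column, 4 rows per line (P1,P2 fixed per line; P3,P4 runs 00..11 left to right):
  rows 0-3 [P1,P2=00]: 1111  = hex F
  rows 4-7 [P1,P2=01]: 1101  = hex D
  rows 8-11 [P1,P2=10]: 0111  = hex 7
  rows 12-15 [P1,P2=11]: 1111  = hex F
Output column (row 0 .. row 15) = 1111110101111111
Output column grouped in 4s = 1111 1101 0111 1111 = 0xFD7F
Convert to decimal digit by digit (value = value*16 + digit):
  F -> 15
  15*16 + 13 (D) = 253
  253*16 + 7 = 4055
  4055*16 + 15 (F) = 64895
Decimal = 64895

64895


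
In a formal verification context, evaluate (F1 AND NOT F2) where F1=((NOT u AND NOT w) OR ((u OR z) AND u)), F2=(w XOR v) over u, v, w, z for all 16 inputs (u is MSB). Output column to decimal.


F1 = ((NOT u AND NOT w) OR ((u OR z) AND u))
F2 = (w XOR v)
Counterexample to F1=>F2 is where F1=1 and F2=0.
Evaluate each row (bits = u,v,w,z, MSB first):
  row 0 [0000]: F1=1 F2=0 -> F1&~F2 -> 1
  row 1 [0001]: F1=1 F2=0 -> F1&~F2 -> 1
  row 2 [0010]: F1=0 F2=1 -> F1&~F2 -> 0
  row 3 [0011]: F1=0 F2=1 -> F1&~F2 -> 0
  row 4 [0100]: F1=1 F2=1 -> F1&~F2 -> 0
  row 5 [0101]: F1=1 F2=1 -> F1&~F2 -> 0
  row 6 [0110]: F1=0 F2=0 -> F1&~F2 -> 0
  row 7 [0111]: F1=0 F2=0 -> F1&~F2 -> 0
  row 8 [1000]: F1=1 F2=0 -> F1&~F2 -> 1
  row 9 [1001]: F1=1 F2=0 -> F1&~F2 -> 1
  row 10 [1010]: F1=1 F2=1 -> F1&~F2 -> 0
  row 11 [1011]: F1=1 F2=1 -> F1&~F2 -> 0
  row 12 [1100]: F1=1 F2=1 -> F1&~F2 -> 0
  row 13 [1101]: F1=1 F2=1 -> F1&~F2 -> 0
  row 14 [1110]: F1=1 F2=0 -> F1&~F2 -> 1
  row 15 [1111]: F1=1 F2=0 -> F1&~F2 -> 1
Full result column, 4 rows per line (u,v fixed per line; w,z runs 00..11 left to right):
  rows 0-3 [u,v=00]: 1100  = hex C
  rows 4-7 [u,v=01]: 0000  = hex 0
  rows 8-11 [u,v=10]: 1100  = hex C
  rows 12-15 [u,v=11]: 0011  = hex 3
Counterexample vector (row 0 .. row 15) = 1100000011000011
Output column grouped in 4s = 1100 0000 1100 0011 = 0xC0C3
Convert to decimal digit by digit (value = value*16 + digit):
  C -> 12
  12*16 + 0 = 192
  192*16 + 12 (C) = 3084
  3084*16 + 3 = 49347
Decimal = 49347

49347


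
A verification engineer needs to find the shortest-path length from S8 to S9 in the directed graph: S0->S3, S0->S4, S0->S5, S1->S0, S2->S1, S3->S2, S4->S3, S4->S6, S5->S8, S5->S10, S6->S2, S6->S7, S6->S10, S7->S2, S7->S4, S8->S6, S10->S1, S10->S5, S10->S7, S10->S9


BFS layer-by-layer from S8:
  dist 0: {S8}
  dist 1: {S6}
  dist 2: {S2, S7, S10}
  dist 3: {S1, S4, S5, S9}
  -> S9 reached at distance 3
Shortest path length = 3

3


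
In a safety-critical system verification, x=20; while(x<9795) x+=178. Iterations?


Step 1: x goes from 20 toward 9795 by 178; the body runs while x<9795, so iterations = ceil((bound-start)/step)
Step 2: Distance=9775
Step 3: ceil(9775/178)=55

55


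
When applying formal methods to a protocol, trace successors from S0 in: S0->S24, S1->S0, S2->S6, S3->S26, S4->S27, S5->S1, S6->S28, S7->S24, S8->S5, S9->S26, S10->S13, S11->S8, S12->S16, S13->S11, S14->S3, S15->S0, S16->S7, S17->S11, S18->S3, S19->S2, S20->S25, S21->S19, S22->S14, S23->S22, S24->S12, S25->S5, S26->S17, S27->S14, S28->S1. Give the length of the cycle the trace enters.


Trace from S0 until a state repeats:
  S0 -> S24 -> S12 -> S16 -> S7 -> S24
S24 first seen at step 1, revisited at step 5.
Cycle length = 5 - 1 = 4

4


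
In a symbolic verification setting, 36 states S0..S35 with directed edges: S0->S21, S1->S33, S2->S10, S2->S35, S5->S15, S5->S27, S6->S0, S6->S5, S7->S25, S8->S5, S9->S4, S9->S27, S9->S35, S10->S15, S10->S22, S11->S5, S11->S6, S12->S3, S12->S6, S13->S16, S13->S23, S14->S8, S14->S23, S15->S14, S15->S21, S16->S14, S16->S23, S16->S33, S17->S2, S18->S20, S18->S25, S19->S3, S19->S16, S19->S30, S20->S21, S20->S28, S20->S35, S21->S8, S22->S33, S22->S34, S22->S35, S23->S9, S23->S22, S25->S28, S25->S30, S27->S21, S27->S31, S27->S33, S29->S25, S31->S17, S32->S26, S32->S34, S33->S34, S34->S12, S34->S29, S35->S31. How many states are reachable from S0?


BFS from S0:
  layer 0: {S0}
  layer 1: {S21}
  layer 2: {S8}
  layer 3: {S5}
  layer 4: {S15, S27}
  layer 5: {S14, S31, S33}
  layer 6: {S17, S23, S34}
  layer 7: {S2, S9, S12, S22, S29}
  layer 8: {S3, S4, S6, S10, S25, S35}
  layer 9: {S28, S30}
Reachable set: {S0, S2, S3, S4, S5, S6, S8, S9, S10, S12, S14, S15, S17, S21, S22, S23, S25, S27, S28, S29, S30, S31, S33, S34, S35}
Count = 25

25


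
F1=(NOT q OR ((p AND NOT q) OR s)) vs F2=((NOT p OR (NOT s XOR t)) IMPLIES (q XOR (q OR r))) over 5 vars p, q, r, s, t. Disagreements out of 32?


F1 = (NOT q OR ((p AND NOT q) OR s))
F2 = ((NOT p OR (NOT s XOR t)) IMPLIES (q XOR (q OR r)))
Evaluate both on each of 32 rows (bits = p,q,r,s,t):
  row 0 [00000]: F1=1 F2=0 (differ) -> 1
  row 1 [00001]: F1=1 F2=0 (differ) -> 1
  row 2 [00010]: F1=1 F2=0 (differ) -> 1
  row 3 [00011]: F1=1 F2=0 (differ) -> 1
  row 4 [00100]: F1=1 F2=1 -> 0
  row 5 [00101]: F1=1 F2=1 -> 0
  row 6 [00110]: F1=1 F2=1 -> 0
  row 7 [00111]: F1=1 F2=1 -> 0
  row 8 [01000]: F1=0 F2=0 -> 0
  row 9 [01001]: F1=0 F2=0 -> 0
  row 10 [01010]: F1=1 F2=0 (differ) -> 1
  row 11 [01011]: F1=1 F2=0 (differ) -> 1
  row 12 [01100]: F1=0 F2=0 -> 0
  row 13 [01101]: F1=0 F2=0 -> 0
  row 14 [01110]: F1=1 F2=0 (differ) -> 1
  row 15 [01111]: F1=1 F2=0 (differ) -> 1
  row 16 [10000]: F1=1 F2=0 (differ) -> 1
  row 17 [10001]: F1=1 F2=1 -> 0
  row 18 [10010]: F1=1 F2=1 -> 0
  row 19 [10011]: F1=1 F2=0 (differ) -> 1
  row 20 [10100]: F1=1 F2=1 -> 0
  row 21 [10101]: F1=1 F2=1 -> 0
  row 22 [10110]: F1=1 F2=1 -> 0
  row 23 [10111]: F1=1 F2=1 -> 0
  row 24 [11000]: F1=0 F2=0 -> 0
  row 25 [11001]: F1=0 F2=1 (differ) -> 1
  row 26 [11010]: F1=1 F2=1 -> 0
  row 27 [11011]: F1=1 F2=0 (differ) -> 1
  row 28 [11100]: F1=0 F2=0 -> 0
  row 29 [11101]: F1=0 F2=1 (differ) -> 1
  row 30 [11110]: F1=1 F2=1 -> 0
  row 31 [11111]: F1=1 F2=0 (differ) -> 1
Full result column, 8 rows per line (p,q fixed per line; r,s,t runs 000..111 left to right):
  rows 0-7 [p,q=00]: 11110000  (ones: 4)
  rows 8-15 [p,q=01]: 00110011  (ones: 4)
  rows 16-23 [p,q=10]: 10010000  (ones: 2)
  rows 24-31 [p,q=11]: 01010101  (ones: 4)
Disagreements = 4+4+2+4 = 14

14


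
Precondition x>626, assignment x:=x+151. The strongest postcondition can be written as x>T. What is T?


Formula: sp(P, x:=E) = exists old_x. (x = E[old_x/x]) AND P[old_x/x] (old_x is the value of x before the assignment; eliminate old_x by solving x = E[old_x/x] for old_x)
Step 1: Precondition P: x>626, i.e. old_x > 626
Step 2: Assignment gives x = old_x + 151, so old_x = x - 151
Step 3: Substitute into P: x - 151 > 626
Step 4: Simplify: x > 626+151 = 777

777


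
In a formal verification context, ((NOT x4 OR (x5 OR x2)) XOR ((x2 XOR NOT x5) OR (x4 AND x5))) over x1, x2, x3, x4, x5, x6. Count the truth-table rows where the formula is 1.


Formula: ((NOT x4 OR (x5 OR x2)) XOR ((x2 XOR NOT x5) OR (x4 AND x5))) over 6 vars (64 rows)
Evaluate each row (x1, x2, x3, x4, x5, x6 as bits, MSB first):
  row 0 [000000]: ((NOT 0 OR (0 OR 0)) XOR ((0 XOR NOT 0) OR (0 AND 0))) -> 0
  row 1 [000001]: ((NOT 0 OR (0 OR 0)) XOR ((0 XOR NOT 0) OR (0 AND 0))) -> 0
  row 2 [000010]: ((NOT 0 OR (1 OR 0)) XOR ((0 XOR NOT 1) OR (0 AND 1))) -> 1
  row 3 [000011]: ((NOT 0 OR (1 OR 0)) XOR ((0 XOR NOT 1) OR (0 AND 1))) -> 1
  row 4 [000100]: ((NOT 1 OR (0 OR 0)) XOR ((0 XOR NOT 0) OR (1 AND 0))) -> 1
  (every remaining row is evaluated the same way; all 64 results are listed next)
Full result column, 8 rows per line (x1,x2,x3 fixed per line; x4,x5,x6 runs 000..111 left to right):
  rows 0-7 [x1,x2,x3=000]: 00111100  (ones: 4)
  rows 8-15 [x1,x2,x3=001]: 00111100  (ones: 4)
  rows 16-23 [x1,x2,x3=010]: 11001100  (ones: 4)
  rows 24-31 [x1,x2,x3=011]: 11001100  (ones: 4)
  rows 32-39 [x1,x2,x3=100]: 00111100  (ones: 4)
  rows 40-47 [x1,x2,x3=101]: 00111100  (ones: 4)
  rows 48-55 [x1,x2,x3=110]: 11001100  (ones: 4)
  rows 56-63 [x1,x2,x3=111]: 11001100  (ones: 4)
Count of 1-rows = 4+4+4+4+4+4+4+4 = 32

32


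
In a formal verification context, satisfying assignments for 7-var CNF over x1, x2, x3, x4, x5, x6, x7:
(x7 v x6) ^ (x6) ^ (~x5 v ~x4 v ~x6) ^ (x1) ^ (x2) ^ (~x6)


CNF with 6 clauses over 7 vars (128 assignments).
An assignment satisfies CNF iff every clause has >=1 true literal.
Check each row (bits = x1,x2,x3,x4,x5,x6,x7; clause T/F shown):
  row 0 [0000000]: clauses=FFTFFT -> 0
  row 1 [0000001]: clauses=TFTFFT -> 0
  row 2 [0000010]: clauses=TTTFFF -> 0
  row 3 [0000011]: clauses=TTTFFF -> 0
  row 4 [0000100]: clauses=FFTFFT -> 0
  (every remaining row is evaluated the same way; all 128 results are listed next)
Full result column, 8 rows per line (x1,x2,x3,x4 fixed per line; x5,x6,x7 runs 000..111 left to right):
  rows 0-7 [x1,x2,x3,x4=0000]: 00000000  (ones: 0)
  rows 8-15 [x1,x2,x3,x4=0001]: 00000000  (ones: 0)
  rows 16-23 [x1,x2,x3,x4=0010]: 00000000  (ones: 0)
  rows 24-31 [x1,x2,x3,x4=0011]: 00000000  (ones: 0)
  rows 32-39 [x1,x2,x3,x4=0100]: 00000000  (ones: 0)
  rows 40-47 [x1,x2,x3,x4=0101]: 00000000  (ones: 0)
  rows 48-55 [x1,x2,x3,x4=0110]: 00000000  (ones: 0)
  rows 56-63 [x1,x2,x3,x4=0111]: 00000000  (ones: 0)
  rows 64-71 [x1,x2,x3,x4=1000]: 00000000  (ones: 0)
  rows 72-79 [x1,x2,x3,x4=1001]: 00000000  (ones: 0)
  rows 80-87 [x1,x2,x3,x4=1010]: 00000000  (ones: 0)
  rows 88-95 [x1,x2,x3,x4=1011]: 00000000  (ones: 0)
  rows 96-103 [x1,x2,x3,x4=1100]: 00000000  (ones: 0)
  rows 104-111 [x1,x2,x3,x4=1101]: 00000000  (ones: 0)
  rows 112-119 [x1,x2,x3,x4=1110]: 00000000  (ones: 0)
  rows 120-127 [x1,x2,x3,x4=1111]: 00000000  (ones: 0)
Satisfying assignments = 0+0+0+0+0+0+0+0+0+0+0+0+0+0+0+0 = 0

0


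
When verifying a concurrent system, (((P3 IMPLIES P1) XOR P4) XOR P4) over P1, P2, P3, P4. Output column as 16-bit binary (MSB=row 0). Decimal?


Formula: (((P3 IMPLIES P1) XOR P4) XOR P4) over P1, P2, P3, P4 (16 rows)
Evaluate each row (bits = P1,P2,P3,P4, MSB first):
  row 0 [0000]: (((0 IMPLIES 0) XOR 0) XOR 0) -> 1
  row 1 [0001]: (((0 IMPLIES 0) XOR 1) XOR 1) -> 1
  row 2 [0010]: (((1 IMPLIES 0) XOR 0) XOR 0) -> 0
  row 3 [0011]: (((1 IMPLIES 0) XOR 1) XOR 1) -> 0
  row 4 [0100]: (((0 IMPLIES 0) XOR 0) XOR 0) -> 1
  row 5 [0101]: (((0 IMPLIES 0) XOR 1) XOR 1) -> 1
  row 6 [0110]: (((1 IMPLIES 0) XOR 0) XOR 0) -> 0
  row 7 [0111]: (((1 IMPLIES 0) XOR 1) XOR 1) -> 0
  row 8 [1000]: (((0 IMPLIES 1) XOR 0) XOR 0) -> 1
  row 9 [1001]: (((0 IMPLIES 1) XOR 1) XOR 1) -> 1
  row 10 [1010]: (((1 IMPLIES 1) XOR 0) XOR 0) -> 1
  row 11 [1011]: (((1 IMPLIES 1) XOR 1) XOR 1) -> 1
  row 12 [1100]: (((0 IMPLIES 1) XOR 0) XOR 0) -> 1
  row 13 [1101]: (((0 IMPLIES 1) XOR 1) XOR 1) -> 1
  row 14 [1110]: (((1 IMPLIES 1) XOR 0) XOR 0) -> 1
  row 15 [1111]: (((1 IMPLIES 1) XOR 1) XOR 1) -> 1
Full result column, 4 rows per line (P1,P2 fixed per line; P3,P4 runs 00..11 left to right):
  rows 0-3 [P1,P2=00]: 1100  = hex C
  rows 4-7 [P1,P2=01]: 1100  = hex C
  rows 8-11 [P1,P2=10]: 1111  = hex F
  rows 12-15 [P1,P2=11]: 1111  = hex F
Output column (row 0 .. row 15) = 1100110011111111
Output column grouped in 4s = 1100 1100 1111 1111 = 0xCCFF
Convert to decimal digit by digit (value = value*16 + digit):
  C -> 12
  12*16 + 12 (C) = 204
  204*16 + 15 (F) = 3279
  3279*16 + 15 (F) = 52479
Decimal = 52479

52479


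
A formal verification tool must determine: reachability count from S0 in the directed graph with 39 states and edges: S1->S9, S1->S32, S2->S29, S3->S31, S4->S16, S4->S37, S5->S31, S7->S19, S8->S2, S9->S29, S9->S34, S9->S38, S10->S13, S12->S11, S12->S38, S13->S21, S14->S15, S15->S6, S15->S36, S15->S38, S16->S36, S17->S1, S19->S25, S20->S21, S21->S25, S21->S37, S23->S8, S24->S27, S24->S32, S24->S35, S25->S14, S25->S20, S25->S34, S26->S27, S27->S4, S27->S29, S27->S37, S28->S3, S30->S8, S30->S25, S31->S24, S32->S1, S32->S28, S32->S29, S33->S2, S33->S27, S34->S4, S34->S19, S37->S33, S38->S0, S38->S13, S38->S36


BFS from S0:
  layer 0: {S0}
Reachable set: {S0}
Count = 1

1


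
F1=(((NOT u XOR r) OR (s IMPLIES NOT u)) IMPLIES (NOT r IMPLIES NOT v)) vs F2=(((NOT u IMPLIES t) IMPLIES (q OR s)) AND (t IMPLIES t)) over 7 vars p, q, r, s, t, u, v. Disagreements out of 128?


F1 = (((NOT u XOR r) OR (s IMPLIES NOT u)) IMPLIES (NOT r IMPLIES NOT v))
F2 = (((NOT u IMPLIES t) IMPLIES (q OR s)) AND (t IMPLIES t))
Evaluate both on each of 128 rows (bits = p,q,r,s,t,u,v):
  row 0 [0000000]: F1=1 F2=1 -> 0
  row 1 [0000001]: F1=0 F2=1 (differ) -> 1
  row 2 [0000010]: F1=1 F2=0 (differ) -> 1
  row 3 [0000011]: F1=0 F2=0 -> 0
  row 4 [0000100]: F1=1 F2=0 (differ) -> 1
  (every remaining row is evaluated the same way; all 128 results are listed next)
Full result column, 8 rows per line (p,q,r,s fixed per line; t,u,v runs 000..111 left to right):
  rows 0-7 [p,q,r,s=0000]: 01101010  (ones: 4)
  rows 8-15 [p,q,r,s=0001]: 01000100  (ones: 2)
  rows 16-23 [p,q,r,s=0010]: 00111111  (ones: 6)
  rows 24-31 [p,q,r,s=0011]: 00000000  (ones: 0)
  rows 32-39 [p,q,r,s=0100]: 01010101  (ones: 4)
  rows 40-47 [p,q,r,s=0101]: 01000100  (ones: 2)
  rows 48-55 [p,q,r,s=0110]: 00000000  (ones: 0)
  rows 56-63 [p,q,r,s=0111]: 00000000  (ones: 0)
  rows 64-71 [p,q,r,s=1000]: 01101010  (ones: 4)
  rows 72-79 [p,q,r,s=1001]: 01000100  (ones: 2)
  rows 80-87 [p,q,r,s=1010]: 00111111  (ones: 6)
  rows 88-95 [p,q,r,s=1011]: 00000000  (ones: 0)
  rows 96-103 [p,q,r,s=1100]: 01010101  (ones: 4)
  rows 104-111 [p,q,r,s=1101]: 01000100  (ones: 2)
  rows 112-119 [p,q,r,s=1110]: 00000000  (ones: 0)
  rows 120-127 [p,q,r,s=1111]: 00000000  (ones: 0)
Disagreements = 4+2+6+0+4+2+0+0+4+2+6+0+4+2+0+0 = 36

36


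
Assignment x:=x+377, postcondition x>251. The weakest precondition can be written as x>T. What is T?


Formula: wp(x:=E, P) = P[E/x] (substitute E for x in postcondition)
Step 1: Postcondition: x>251
Step 2: Substitute x+377 for x: x+377>251
Step 3: Solve for x: x > 251-377 = -126

-126


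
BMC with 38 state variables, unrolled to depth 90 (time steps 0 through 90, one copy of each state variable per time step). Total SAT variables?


BMC unrolls to depth k, creating one copy of each state var for steps 0..k.
Step count = 90 + 1 = 91 (steps 0 through 90)
Vars per step = 38
Total = 38 * 91 = 3458

3458


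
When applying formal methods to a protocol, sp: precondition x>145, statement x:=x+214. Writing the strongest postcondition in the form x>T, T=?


Formula: sp(P, x:=E) = exists old_x. (x = E[old_x/x]) AND P[old_x/x] (old_x is the value of x before the assignment; eliminate old_x by solving x = E[old_x/x] for old_x)
Step 1: Precondition P: x>145, i.e. old_x > 145
Step 2: Assignment gives x = old_x + 214, so old_x = x - 214
Step 3: Substitute into P: x - 214 > 145
Step 4: Simplify: x > 145+214 = 359

359


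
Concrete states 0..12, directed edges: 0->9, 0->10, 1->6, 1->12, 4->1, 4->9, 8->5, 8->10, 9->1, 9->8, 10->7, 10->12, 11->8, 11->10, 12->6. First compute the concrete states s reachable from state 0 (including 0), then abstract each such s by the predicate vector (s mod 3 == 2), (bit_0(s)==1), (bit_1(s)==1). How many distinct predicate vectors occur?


BFS from 0:
Concrete reachable: {0, 1, 5, 6, 7, 8, 9, 10, 12}
Abstract via predicates (s mod 3 == 2), (bit_0(s)==1), (bit_1(s)==1):
  (0,0,0) <- {0, 12}
  (0,0,1) <- {6, 10}
  (0,1,0) <- {1, 9}
  (0,1,1) <- {7}
  (1,0,0) <- {8}
  (1,1,0) <- {5}
Distinct abstract states = 6

6


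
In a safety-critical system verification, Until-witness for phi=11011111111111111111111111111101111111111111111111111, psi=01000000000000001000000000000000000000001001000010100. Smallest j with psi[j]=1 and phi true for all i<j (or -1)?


(phi U psi) at 0: need smallest j with psi[j]=1 and phi[i]=1 for all i in [0,j).
Scan from step 0:
  step 0: phi=1, psi=0 -> continue
  step 1: psi=1 and phi held for [0,1) -> witness found
Witness step = 1

1


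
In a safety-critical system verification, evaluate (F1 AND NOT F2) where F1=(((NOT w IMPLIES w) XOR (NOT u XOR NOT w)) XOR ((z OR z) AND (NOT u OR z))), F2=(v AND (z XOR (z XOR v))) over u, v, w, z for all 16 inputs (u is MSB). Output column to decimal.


F1 = (((NOT w IMPLIES w) XOR (NOT u XOR NOT w)) XOR ((z OR z) AND (NOT u OR z)))
F2 = (v AND (z XOR (z XOR v)))
Counterexample to F1=>F2 is where F1=1 and F2=0.
Evaluate each row (bits = u,v,w,z, MSB first):
  row 0 [0000]: F1=0 F2=0 -> F1&~F2 -> 0
  row 1 [0001]: F1=1 F2=0 -> F1&~F2 -> 1
  row 2 [0010]: F1=0 F2=0 -> F1&~F2 -> 0
  row 3 [0011]: F1=1 F2=0 -> F1&~F2 -> 1
  row 4 [0100]: F1=0 F2=1 -> F1&~F2 -> 0
  row 5 [0101]: F1=1 F2=1 -> F1&~F2 -> 0
  row 6 [0110]: F1=0 F2=1 -> F1&~F2 -> 0
  row 7 [0111]: F1=1 F2=1 -> F1&~F2 -> 0
  row 8 [1000]: F1=1 F2=0 -> F1&~F2 -> 1
  row 9 [1001]: F1=0 F2=0 -> F1&~F2 -> 0
  row 10 [1010]: F1=1 F2=0 -> F1&~F2 -> 1
  row 11 [1011]: F1=0 F2=0 -> F1&~F2 -> 0
  row 12 [1100]: F1=1 F2=1 -> F1&~F2 -> 0
  row 13 [1101]: F1=0 F2=1 -> F1&~F2 -> 0
  row 14 [1110]: F1=1 F2=1 -> F1&~F2 -> 0
  row 15 [1111]: F1=0 F2=1 -> F1&~F2 -> 0
Full result column, 4 rows per line (u,v fixed per line; w,z runs 00..11 left to right):
  rows 0-3 [u,v=00]: 0101  = hex 5
  rows 4-7 [u,v=01]: 0000  = hex 0
  rows 8-11 [u,v=10]: 1010  = hex A
  rows 12-15 [u,v=11]: 0000  = hex 0
Counterexample vector (row 0 .. row 15) = 0101000010100000
Output column grouped in 4s = 0101 0000 1010 0000 = 0x50A0
Convert to decimal digit by digit (value = value*16 + digit):
  5 -> 5
  5*16 + 0 = 80
  80*16 + 10 (A) = 1290
  1290*16 + 0 = 20640
Decimal = 20640

20640


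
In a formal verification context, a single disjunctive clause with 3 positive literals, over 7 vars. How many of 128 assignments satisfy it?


Step 1: Total=2^7=128
Step 2: Unsat when all 3 false: 2^4=16
Step 3: Sat=128-16=112

112


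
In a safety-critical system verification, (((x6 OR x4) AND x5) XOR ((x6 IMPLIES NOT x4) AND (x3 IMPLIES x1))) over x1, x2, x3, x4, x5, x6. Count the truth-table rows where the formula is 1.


Formula: (((x6 OR x4) AND x5) XOR ((x6 IMPLIES NOT x4) AND (x3 IMPLIES x1))) over 6 vars (64 rows)
Evaluate each row (x1, x2, x3, x4, x5, x6 as bits, MSB first):
  row 0 [000000]: (((0 OR 0) AND 0) XOR ((0 IMPLIES NOT 0) AND (0 IMPLIES 0))) -> 1
  row 1 [000001]: (((1 OR 0) AND 0) XOR ((1 IMPLIES NOT 0) AND (0 IMPLIES 0))) -> 1
  row 2 [000010]: (((0 OR 0) AND 1) XOR ((0 IMPLIES NOT 0) AND (0 IMPLIES 0))) -> 1
  row 3 [000011]: (((1 OR 0) AND 1) XOR ((1 IMPLIES NOT 0) AND (0 IMPLIES 0))) -> 0
  row 4 [000100]: (((0 OR 1) AND 0) XOR ((0 IMPLIES NOT 1) AND (0 IMPLIES 0))) -> 1
  (every remaining row is evaluated the same way; all 64 results are listed next)
Full result column, 8 rows per line (x1,x2,x3 fixed per line; x4,x5,x6 runs 000..111 left to right):
  rows 0-7 [x1,x2,x3=000]: 11101001  (ones: 5)
  rows 8-15 [x1,x2,x3=001]: 00010011  (ones: 3)
  rows 16-23 [x1,x2,x3=010]: 11101001  (ones: 5)
  rows 24-31 [x1,x2,x3=011]: 00010011  (ones: 3)
  rows 32-39 [x1,x2,x3=100]: 11101001  (ones: 5)
  rows 40-47 [x1,x2,x3=101]: 11101001  (ones: 5)
  rows 48-55 [x1,x2,x3=110]: 11101001  (ones: 5)
  rows 56-63 [x1,x2,x3=111]: 11101001  (ones: 5)
Count of 1-rows = 5+3+5+3+5+5+5+5 = 36

36


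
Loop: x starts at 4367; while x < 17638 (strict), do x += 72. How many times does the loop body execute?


Step 1: x goes from 4367 toward 17638 by 72; the body runs while x<17638, so iterations = ceil((bound-start)/step)
Step 2: Distance=13271
Step 3: ceil(13271/72)=185

185


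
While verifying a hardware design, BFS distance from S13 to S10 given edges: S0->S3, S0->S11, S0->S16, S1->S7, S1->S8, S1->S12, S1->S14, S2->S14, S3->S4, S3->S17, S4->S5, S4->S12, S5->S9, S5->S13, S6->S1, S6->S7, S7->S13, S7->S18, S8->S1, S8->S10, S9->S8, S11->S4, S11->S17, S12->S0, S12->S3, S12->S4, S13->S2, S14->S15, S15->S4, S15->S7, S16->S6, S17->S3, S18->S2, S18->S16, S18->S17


BFS layer-by-layer from S13:
  dist 0: {S13}
  dist 1: {S2}
  dist 2: {S14}
  dist 3: {S15}
  dist 4: {S4, S7}
  dist 5: {S5, S12, S18}
  dist 6: {S0, S3, S9, S16, S17}
  dist 7: {S6, S8, S11}
  dist 8: {S1, S10}
  -> S10 reached at distance 8
Shortest path length = 8

8


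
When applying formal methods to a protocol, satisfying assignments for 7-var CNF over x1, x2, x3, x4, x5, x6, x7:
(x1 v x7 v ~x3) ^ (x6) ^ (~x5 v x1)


CNF with 3 clauses over 7 vars (128 assignments).
An assignment satisfies CNF iff every clause has >=1 true literal.
Check each row (bits = x1,x2,x3,x4,x5,x6,x7; clause T/F shown):
  row 0 [0000000]: clauses=TFT -> 0
  row 1 [0000001]: clauses=TFT -> 0
  row 2 [0000010]: clauses=TTT -> 1
  row 3 [0000011]: clauses=TTT -> 1
  row 4 [0000100]: clauses=TFF -> 0
  (every remaining row is evaluated the same way; all 128 results are listed next)
Full result column, 8 rows per line (x1,x2,x3,x4 fixed per line; x5,x6,x7 runs 000..111 left to right):
  rows 0-7 [x1,x2,x3,x4=0000]: 00110000  (ones: 2)
  rows 8-15 [x1,x2,x3,x4=0001]: 00110000  (ones: 2)
  rows 16-23 [x1,x2,x3,x4=0010]: 00010000  (ones: 1)
  rows 24-31 [x1,x2,x3,x4=0011]: 00010000  (ones: 1)
  rows 32-39 [x1,x2,x3,x4=0100]: 00110000  (ones: 2)
  rows 40-47 [x1,x2,x3,x4=0101]: 00110000  (ones: 2)
  rows 48-55 [x1,x2,x3,x4=0110]: 00010000  (ones: 1)
  rows 56-63 [x1,x2,x3,x4=0111]: 00010000  (ones: 1)
  rows 64-71 [x1,x2,x3,x4=1000]: 00110011  (ones: 4)
  rows 72-79 [x1,x2,x3,x4=1001]: 00110011  (ones: 4)
  rows 80-87 [x1,x2,x3,x4=1010]: 00110011  (ones: 4)
  rows 88-95 [x1,x2,x3,x4=1011]: 00110011  (ones: 4)
  rows 96-103 [x1,x2,x3,x4=1100]: 00110011  (ones: 4)
  rows 104-111 [x1,x2,x3,x4=1101]: 00110011  (ones: 4)
  rows 112-119 [x1,x2,x3,x4=1110]: 00110011  (ones: 4)
  rows 120-127 [x1,x2,x3,x4=1111]: 00110011  (ones: 4)
Satisfying assignments = 2+2+1+1+2+2+1+1+4+4+4+4+4+4+4+4 = 44

44


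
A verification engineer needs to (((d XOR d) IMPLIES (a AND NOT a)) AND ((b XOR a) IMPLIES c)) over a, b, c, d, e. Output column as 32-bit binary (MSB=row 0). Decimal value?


Formula: (((d XOR d) IMPLIES (a AND NOT a)) AND ((b XOR a) IMPLIES c)) over a, b, c, d, e (32 rows)
Evaluate each row (bits = a,b,c,d,e, MSB first):
  row 0 [00000]: (((0 XOR 0) IMPLIES (0 AND NOT 0)) AND ((0 XOR 0) IMPLIES 0)) -> 1
  row 1 [00001]: (((0 XOR 0) IMPLIES (0 AND NOT 0)) AND ((0 XOR 0) IMPLIES 0)) -> 1
  row 2 [00010]: (((1 XOR 1) IMPLIES (0 AND NOT 0)) AND ((0 XOR 0) IMPLIES 0)) -> 1
  row 3 [00011]: (((1 XOR 1) IMPLIES (0 AND NOT 0)) AND ((0 XOR 0) IMPLIES 0)) -> 1
  row 4 [00100]: (((0 XOR 0) IMPLIES (0 AND NOT 0)) AND ((0 XOR 0) IMPLIES 1)) -> 1
  row 5 [00101]: (((0 XOR 0) IMPLIES (0 AND NOT 0)) AND ((0 XOR 0) IMPLIES 1)) -> 1
  row 6 [00110]: (((1 XOR 1) IMPLIES (0 AND NOT 0)) AND ((0 XOR 0) IMPLIES 1)) -> 1
  row 7 [00111]: (((1 XOR 1) IMPLIES (0 AND NOT 0)) AND ((0 XOR 0) IMPLIES 1)) -> 1
  row 8 [01000]: (((0 XOR 0) IMPLIES (0 AND NOT 0)) AND ((1 XOR 0) IMPLIES 0)) -> 0
  row 9 [01001]: (((0 XOR 0) IMPLIES (0 AND NOT 0)) AND ((1 XOR 0) IMPLIES 0)) -> 0
  row 10 [01010]: (((1 XOR 1) IMPLIES (0 AND NOT 0)) AND ((1 XOR 0) IMPLIES 0)) -> 0
  row 11 [01011]: (((1 XOR 1) IMPLIES (0 AND NOT 0)) AND ((1 XOR 0) IMPLIES 0)) -> 0
  row 12 [01100]: (((0 XOR 0) IMPLIES (0 AND NOT 0)) AND ((1 XOR 0) IMPLIES 1)) -> 1
  row 13 [01101]: (((0 XOR 0) IMPLIES (0 AND NOT 0)) AND ((1 XOR 0) IMPLIES 1)) -> 1
  row 14 [01110]: (((1 XOR 1) IMPLIES (0 AND NOT 0)) AND ((1 XOR 0) IMPLIES 1)) -> 1
  row 15 [01111]: (((1 XOR 1) IMPLIES (0 AND NOT 0)) AND ((1 XOR 0) IMPLIES 1)) -> 1
  row 16 [10000]: (((0 XOR 0) IMPLIES (1 AND NOT 1)) AND ((0 XOR 1) IMPLIES 0)) -> 0
  row 17 [10001]: (((0 XOR 0) IMPLIES (1 AND NOT 1)) AND ((0 XOR 1) IMPLIES 0)) -> 0
  row 18 [10010]: (((1 XOR 1) IMPLIES (1 AND NOT 1)) AND ((0 XOR 1) IMPLIES 0)) -> 0
  row 19 [10011]: (((1 XOR 1) IMPLIES (1 AND NOT 1)) AND ((0 XOR 1) IMPLIES 0)) -> 0
  row 20 [10100]: (((0 XOR 0) IMPLIES (1 AND NOT 1)) AND ((0 XOR 1) IMPLIES 1)) -> 1
  row 21 [10101]: (((0 XOR 0) IMPLIES (1 AND NOT 1)) AND ((0 XOR 1) IMPLIES 1)) -> 1
  row 22 [10110]: (((1 XOR 1) IMPLIES (1 AND NOT 1)) AND ((0 XOR 1) IMPLIES 1)) -> 1
  row 23 [10111]: (((1 XOR 1) IMPLIES (1 AND NOT 1)) AND ((0 XOR 1) IMPLIES 1)) -> 1
  row 24 [11000]: (((0 XOR 0) IMPLIES (1 AND NOT 1)) AND ((1 XOR 1) IMPLIES 0)) -> 1
  row 25 [11001]: (((0 XOR 0) IMPLIES (1 AND NOT 1)) AND ((1 XOR 1) IMPLIES 0)) -> 1
  row 26 [11010]: (((1 XOR 1) IMPLIES (1 AND NOT 1)) AND ((1 XOR 1) IMPLIES 0)) -> 1
  row 27 [11011]: (((1 XOR 1) IMPLIES (1 AND NOT 1)) AND ((1 XOR 1) IMPLIES 0)) -> 1
  row 28 [11100]: (((0 XOR 0) IMPLIES (1 AND NOT 1)) AND ((1 XOR 1) IMPLIES 1)) -> 1
  row 29 [11101]: (((0 XOR 0) IMPLIES (1 AND NOT 1)) AND ((1 XOR 1) IMPLIES 1)) -> 1
  row 30 [11110]: (((1 XOR 1) IMPLIES (1 AND NOT 1)) AND ((1 XOR 1) IMPLIES 1)) -> 1
  row 31 [11111]: (((1 XOR 1) IMPLIES (1 AND NOT 1)) AND ((1 XOR 1) IMPLIES 1)) -> 1
Full result column, 4 rows per line (a,b,c fixed per line; d,e runs 00..11 left to right):
  rows 0-3 [a,b,c=000]: 1111  = hex F
  rows 4-7 [a,b,c=001]: 1111  = hex F
  rows 8-11 [a,b,c=010]: 0000  = hex 0
  rows 12-15 [a,b,c=011]: 1111  = hex F
  rows 16-19 [a,b,c=100]: 0000  = hex 0
  rows 20-23 [a,b,c=101]: 1111  = hex F
  rows 24-27 [a,b,c=110]: 1111  = hex F
  rows 28-31 [a,b,c=111]: 1111  = hex F
Output column (row 0 .. row 31) = 11111111000011110000111111111111
Output column grouped in 4s = 1111 1111 0000 1111 0000 1111 1111 1111 = 0xFF0F0FFF
Convert to decimal digit by digit (value = value*16 + digit):
  F -> 15
  15*16 + 15 (F) = 255
  255*16 + 0 = 4080
  4080*16 + 15 (F) = 65295
  65295*16 + 0 = 1044720
  1044720*16 + 15 (F) = 16715535
  16715535*16 + 15 (F) = 267448575
  267448575*16 + 15 (F) = 4279177215
Decimal = 4279177215

4279177215


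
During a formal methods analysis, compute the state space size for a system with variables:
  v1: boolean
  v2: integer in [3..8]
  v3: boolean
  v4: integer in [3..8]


State space = product of domain sizes of all variables.
Domain sizes:
  v1 (boolean): 2
  v2 (integer in [3..8]): 6
  v3 (boolean): 2
  v4 (integer in [3..8]): 6
Product = 2 * 6 * 2 * 6 = 144

144


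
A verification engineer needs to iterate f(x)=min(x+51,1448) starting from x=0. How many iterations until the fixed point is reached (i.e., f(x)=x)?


Step 1: x=0, cap=1448, increment=51
Step 2: x grows by 51 each step until capped at 1448; fixed point is x=1448
Step 3: iterations = ceil(1448/51) = 29

29


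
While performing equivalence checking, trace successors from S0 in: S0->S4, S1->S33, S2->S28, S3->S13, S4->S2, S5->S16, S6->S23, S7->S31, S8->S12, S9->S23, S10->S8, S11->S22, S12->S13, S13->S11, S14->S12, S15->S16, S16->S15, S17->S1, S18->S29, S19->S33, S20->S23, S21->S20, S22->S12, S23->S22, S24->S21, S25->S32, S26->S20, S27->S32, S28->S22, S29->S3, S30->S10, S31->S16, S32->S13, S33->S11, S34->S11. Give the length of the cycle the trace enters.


Trace from S0 until a state repeats:
  S0 -> S4 -> S2 -> S28 -> S22 -> S12 -> S13 -> S11 -> S22
S22 first seen at step 4, revisited at step 8.
Cycle length = 8 - 4 = 4

4


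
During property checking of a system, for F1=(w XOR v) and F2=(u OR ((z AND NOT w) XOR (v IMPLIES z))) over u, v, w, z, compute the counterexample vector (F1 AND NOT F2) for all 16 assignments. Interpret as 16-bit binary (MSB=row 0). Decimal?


F1 = (w XOR v)
F2 = (u OR ((z AND NOT w) XOR (v IMPLIES z)))
Counterexample to F1=>F2 is where F1=1 and F2=0.
Evaluate each row (bits = u,v,w,z, MSB first):
  row 0 [0000]: F1=0 F2=1 -> F1&~F2 -> 0
  row 1 [0001]: F1=0 F2=0 -> F1&~F2 -> 0
  row 2 [0010]: F1=1 F2=1 -> F1&~F2 -> 0
  row 3 [0011]: F1=1 F2=1 -> F1&~F2 -> 0
  row 4 [0100]: F1=1 F2=0 -> F1&~F2 -> 1
  row 5 [0101]: F1=1 F2=0 -> F1&~F2 -> 1
  row 6 [0110]: F1=0 F2=0 -> F1&~F2 -> 0
  row 7 [0111]: F1=0 F2=1 -> F1&~F2 -> 0
  row 8 [1000]: F1=0 F2=1 -> F1&~F2 -> 0
  row 9 [1001]: F1=0 F2=1 -> F1&~F2 -> 0
  row 10 [1010]: F1=1 F2=1 -> F1&~F2 -> 0
  row 11 [1011]: F1=1 F2=1 -> F1&~F2 -> 0
  row 12 [1100]: F1=1 F2=1 -> F1&~F2 -> 0
  row 13 [1101]: F1=1 F2=1 -> F1&~F2 -> 0
  row 14 [1110]: F1=0 F2=1 -> F1&~F2 -> 0
  row 15 [1111]: F1=0 F2=1 -> F1&~F2 -> 0
Full result column, 4 rows per line (u,v fixed per line; w,z runs 00..11 left to right):
  rows 0-3 [u,v=00]: 0000  = hex 0
  rows 4-7 [u,v=01]: 1100  = hex C
  rows 8-11 [u,v=10]: 0000  = hex 0
  rows 12-15 [u,v=11]: 0000  = hex 0
Counterexample vector (row 0 .. row 15) = 0000110000000000
Output column grouped in 4s = 0000 1100 0000 0000 = 0x0C00
Convert to decimal digit by digit (value = value*16 + digit):
  0 -> 0
  0*16 + 12 (C) = 12
  12*16 + 0 = 192
  192*16 + 0 = 3072
Decimal = 3072

3072


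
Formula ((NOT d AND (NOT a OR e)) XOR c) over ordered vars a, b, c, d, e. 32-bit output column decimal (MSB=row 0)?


Formula: ((NOT d AND (NOT a OR e)) XOR c) over a, b, c, d, e (32 rows)
Evaluate each row (bits = a,b,c,d,e, MSB first):
  row 0 [00000]: ((NOT 0 AND (NOT 0 OR 0)) XOR 0) -> 1
  row 1 [00001]: ((NOT 0 AND (NOT 0 OR 1)) XOR 0) -> 1
  row 2 [00010]: ((NOT 1 AND (NOT 0 OR 0)) XOR 0) -> 0
  row 3 [00011]: ((NOT 1 AND (NOT 0 OR 1)) XOR 0) -> 0
  row 4 [00100]: ((NOT 0 AND (NOT 0 OR 0)) XOR 1) -> 0
  row 5 [00101]: ((NOT 0 AND (NOT 0 OR 1)) XOR 1) -> 0
  row 6 [00110]: ((NOT 1 AND (NOT 0 OR 0)) XOR 1) -> 1
  row 7 [00111]: ((NOT 1 AND (NOT 0 OR 1)) XOR 1) -> 1
  row 8 [01000]: ((NOT 0 AND (NOT 0 OR 0)) XOR 0) -> 1
  row 9 [01001]: ((NOT 0 AND (NOT 0 OR 1)) XOR 0) -> 1
  row 10 [01010]: ((NOT 1 AND (NOT 0 OR 0)) XOR 0) -> 0
  row 11 [01011]: ((NOT 1 AND (NOT 0 OR 1)) XOR 0) -> 0
  row 12 [01100]: ((NOT 0 AND (NOT 0 OR 0)) XOR 1) -> 0
  row 13 [01101]: ((NOT 0 AND (NOT 0 OR 1)) XOR 1) -> 0
  row 14 [01110]: ((NOT 1 AND (NOT 0 OR 0)) XOR 1) -> 1
  row 15 [01111]: ((NOT 1 AND (NOT 0 OR 1)) XOR 1) -> 1
  row 16 [10000]: ((NOT 0 AND (NOT 1 OR 0)) XOR 0) -> 0
  row 17 [10001]: ((NOT 0 AND (NOT 1 OR 1)) XOR 0) -> 1
  row 18 [10010]: ((NOT 1 AND (NOT 1 OR 0)) XOR 0) -> 0
  row 19 [10011]: ((NOT 1 AND (NOT 1 OR 1)) XOR 0) -> 0
  row 20 [10100]: ((NOT 0 AND (NOT 1 OR 0)) XOR 1) -> 1
  row 21 [10101]: ((NOT 0 AND (NOT 1 OR 1)) XOR 1) -> 0
  row 22 [10110]: ((NOT 1 AND (NOT 1 OR 0)) XOR 1) -> 1
  row 23 [10111]: ((NOT 1 AND (NOT 1 OR 1)) XOR 1) -> 1
  row 24 [11000]: ((NOT 0 AND (NOT 1 OR 0)) XOR 0) -> 0
  row 25 [11001]: ((NOT 0 AND (NOT 1 OR 1)) XOR 0) -> 1
  row 26 [11010]: ((NOT 1 AND (NOT 1 OR 0)) XOR 0) -> 0
  row 27 [11011]: ((NOT 1 AND (NOT 1 OR 1)) XOR 0) -> 0
  row 28 [11100]: ((NOT 0 AND (NOT 1 OR 0)) XOR 1) -> 1
  row 29 [11101]: ((NOT 0 AND (NOT 1 OR 1)) XOR 1) -> 0
  row 30 [11110]: ((NOT 1 AND (NOT 1 OR 0)) XOR 1) -> 1
  row 31 [11111]: ((NOT 1 AND (NOT 1 OR 1)) XOR 1) -> 1
Full result column, 4 rows per line (a,b,c fixed per line; d,e runs 00..11 left to right):
  rows 0-3 [a,b,c=000]: 1100  = hex C
  rows 4-7 [a,b,c=001]: 0011  = hex 3
  rows 8-11 [a,b,c=010]: 1100  = hex C
  rows 12-15 [a,b,c=011]: 0011  = hex 3
  rows 16-19 [a,b,c=100]: 0100  = hex 4
  rows 20-23 [a,b,c=101]: 1011  = hex B
  rows 24-27 [a,b,c=110]: 0100  = hex 4
  rows 28-31 [a,b,c=111]: 1011  = hex B
Output column (row 0 .. row 31) = 11000011110000110100101101001011
Output column grouped in 4s = 1100 0011 1100 0011 0100 1011 0100 1011 = 0xC3C34B4B
Convert to decimal digit by digit (value = value*16 + digit):
  C -> 12
  12*16 + 3 = 195
  195*16 + 12 (C) = 3132
  3132*16 + 3 = 50115
  50115*16 + 4 = 801844
  801844*16 + 11 (B) = 12829515
  12829515*16 + 4 = 205272244
  205272244*16 + 11 (B) = 3284355915
Decimal = 3284355915

3284355915


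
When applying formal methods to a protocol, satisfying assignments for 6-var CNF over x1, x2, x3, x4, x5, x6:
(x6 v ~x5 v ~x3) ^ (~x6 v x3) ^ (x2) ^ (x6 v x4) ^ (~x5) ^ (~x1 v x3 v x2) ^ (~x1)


CNF with 7 clauses over 6 vars (64 assignments).
An assignment satisfies CNF iff every clause has >=1 true literal.
Check each row (bits = x1,x2,x3,x4,x5,x6; clause T/F shown):
  row 0 [000000]: clauses=TTFFTTT -> 0
  row 1 [000001]: clauses=TFFTTTT -> 0
  row 2 [000010]: clauses=TTFFFTT -> 0
  row 3 [000011]: clauses=TFFTFTT -> 0
  row 4 [000100]: clauses=TTFTTTT -> 0
  (every remaining row is evaluated the same way; all 64 results are listed next)
Full result column, 8 rows per line (x1,x2,x3 fixed per line; x4,x5,x6 runs 000..111 left to right):
  rows 0-7 [x1,x2,x3=000]: 00000000  (ones: 0)
  rows 8-15 [x1,x2,x3=001]: 00000000  (ones: 0)
  rows 16-23 [x1,x2,x3=010]: 00001000  (ones: 1)
  rows 24-31 [x1,x2,x3=011]: 01001100  (ones: 3)
  rows 32-39 [x1,x2,x3=100]: 00000000  (ones: 0)
  rows 40-47 [x1,x2,x3=101]: 00000000  (ones: 0)
  rows 48-55 [x1,x2,x3=110]: 00000000  (ones: 0)
  rows 56-63 [x1,x2,x3=111]: 00000000  (ones: 0)
Satisfying assignments = 0+0+1+3+0+0+0+0 = 4

4


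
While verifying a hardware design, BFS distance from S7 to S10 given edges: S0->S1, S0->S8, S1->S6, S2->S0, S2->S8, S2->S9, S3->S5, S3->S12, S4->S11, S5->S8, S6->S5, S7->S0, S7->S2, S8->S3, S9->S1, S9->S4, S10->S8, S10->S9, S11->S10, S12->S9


BFS layer-by-layer from S7:
  dist 0: {S7}
  dist 1: {S0, S2}
  dist 2: {S1, S8, S9}
  dist 3: {S3, S4, S6}
  dist 4: {S5, S11, S12}
  dist 5: {S10}
  -> S10 reached at distance 5
Shortest path length = 5

5


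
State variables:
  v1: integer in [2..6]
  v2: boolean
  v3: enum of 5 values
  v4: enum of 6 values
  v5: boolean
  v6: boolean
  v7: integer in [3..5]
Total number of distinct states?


State space = product of domain sizes of all variables.
Domain sizes:
  v1 (integer in [2..6]): 5
  v2 (boolean): 2
  v3 (enum of 5 values): 5
  v4 (enum of 6 values): 6
  v5 (boolean): 2
  v6 (boolean): 2
  v7 (integer in [3..5]): 3
Product = 5 * 2 * 5 * 6 * 2 * 2 * 3 = 3600

3600


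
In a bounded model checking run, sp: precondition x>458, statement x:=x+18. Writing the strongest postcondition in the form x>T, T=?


Formula: sp(P, x:=E) = exists old_x. (x = E[old_x/x]) AND P[old_x/x] (old_x is the value of x before the assignment; eliminate old_x by solving x = E[old_x/x] for old_x)
Step 1: Precondition P: x>458, i.e. old_x > 458
Step 2: Assignment gives x = old_x + 18, so old_x = x - 18
Step 3: Substitute into P: x - 18 > 458
Step 4: Simplify: x > 458+18 = 476

476


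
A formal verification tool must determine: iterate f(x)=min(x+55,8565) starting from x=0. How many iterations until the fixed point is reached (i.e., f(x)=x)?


Step 1: x=0, cap=8565, increment=55
Step 2: x grows by 55 each step until capped at 8565; fixed point is x=8565
Step 3: iterations = ceil(8565/55) = 156

156


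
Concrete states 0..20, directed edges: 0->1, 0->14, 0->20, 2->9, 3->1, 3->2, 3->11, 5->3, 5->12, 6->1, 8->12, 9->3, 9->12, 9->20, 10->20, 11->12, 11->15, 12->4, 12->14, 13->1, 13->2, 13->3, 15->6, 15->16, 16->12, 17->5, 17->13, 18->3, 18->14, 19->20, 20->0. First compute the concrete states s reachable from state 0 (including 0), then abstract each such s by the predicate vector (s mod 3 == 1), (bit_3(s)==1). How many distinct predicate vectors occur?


BFS from 0:
Concrete reachable: {0, 1, 14, 20}
Abstract via predicates (s mod 3 == 1), (bit_3(s)==1):
  (0,0) <- {0, 20}
  (0,1) <- {14}
  (1,0) <- {1}
Distinct abstract states = 3

3
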